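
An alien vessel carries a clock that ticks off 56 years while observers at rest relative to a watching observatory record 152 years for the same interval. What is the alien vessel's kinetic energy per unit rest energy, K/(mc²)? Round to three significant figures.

γ = Δt/Δτ = 152/56 = 2.71429.
Since K = (γ−1)mc², K/(mc²) = 2.71429 − 1 = 1.71.

1.71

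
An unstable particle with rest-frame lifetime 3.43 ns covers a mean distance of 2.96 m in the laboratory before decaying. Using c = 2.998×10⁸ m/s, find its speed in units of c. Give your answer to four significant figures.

0.9446c

Let x = d/(cτ) = 2.960 m / (2.998×10⁸ m/s × 3.430×10^-9 s) = 2.8785. Since d = βγcτ, x = βγ = β/√(1−β²).
Solving: β² = x²/(1+x²) = 8.28576/9.28576 = 0.892308, so β = 0.9446.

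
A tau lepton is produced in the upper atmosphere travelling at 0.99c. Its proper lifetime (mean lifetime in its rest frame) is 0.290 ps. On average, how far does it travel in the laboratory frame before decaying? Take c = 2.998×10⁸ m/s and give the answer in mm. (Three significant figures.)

0.610 mm

With β = 0.99, γ = 1/√(1 − 0.99²) = 1/√0.0199 = 7.0888.
Lab-frame lifetime: Δt = γτ = 7.0888 × 0.290 ps = 2.0558 ps.
Distance: d = vΔt = 0.99 × 2.998×10⁸ m/s × 2.0558×10^-12 s = 6.10×10^-4 m = 0.610 mm.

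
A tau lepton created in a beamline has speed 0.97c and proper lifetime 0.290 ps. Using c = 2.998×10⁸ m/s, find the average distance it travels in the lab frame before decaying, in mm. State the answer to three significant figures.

0.347 mm

γ = 1/√(1 − β²) = 1/√(1 − 0.9409) = 1/√0.0591 = 4.1135.
Lab-frame lifetime: Δt = γτ = 4.1135 × 0.290 ps = 1.1929 ps.
Distance: d = vΔt = 0.97 × 2.998×10⁸ m/s × 1.1929×10^-12 s = 3.47×10^-4 m = 0.347 mm.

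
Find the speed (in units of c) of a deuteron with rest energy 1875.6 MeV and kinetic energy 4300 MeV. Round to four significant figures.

γ = 1 + K/(mc²) = 1 + 4300/1875.6 = 3.2926.
β = √(1 − 1/γ²) = √(1 − 0.0922406) = √0.9077594 = 0.9528.

0.9528c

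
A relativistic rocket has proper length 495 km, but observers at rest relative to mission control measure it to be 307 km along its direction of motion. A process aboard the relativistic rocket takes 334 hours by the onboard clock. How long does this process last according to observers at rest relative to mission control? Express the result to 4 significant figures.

Length contraction gives γ = L₀/L = 495/307 = 1.61238.
The same γ dilates the second interval: 1.61238 × 334 hours = 538.5 hours.

538.5 hours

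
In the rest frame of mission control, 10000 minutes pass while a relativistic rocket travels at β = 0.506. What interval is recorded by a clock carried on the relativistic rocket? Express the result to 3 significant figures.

8630 minutes

γ = 1/√(1 − β²) = 1/√(1 − 0.256036) = 1/√0.743964 = 1/0.862533 = 1.1594.
The relativistic rocket's clock runs slow as seen from mission control, so Δτ = Δt/γ = 10000/1.1594 = 8630 minutes.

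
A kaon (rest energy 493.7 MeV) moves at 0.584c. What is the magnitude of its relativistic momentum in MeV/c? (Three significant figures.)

With β = 0.584, γ = 1/√(1 − 0.584²) = 1/√0.658944 = 1.2319.
Momentum: p = γβ·mc = 1.2319 × 0.584 × 493.7 MeV/c = 355 MeV/c.

355 MeV/c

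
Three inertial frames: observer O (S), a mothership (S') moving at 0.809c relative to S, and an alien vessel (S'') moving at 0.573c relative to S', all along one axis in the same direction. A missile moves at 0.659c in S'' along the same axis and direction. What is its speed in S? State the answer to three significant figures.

0.988c

Apply u = (u'+v)/(1+u'v) twice. Missile in the mothership frame: (0.659+0.573)/(1+0.659·0.573) = 1.232/1.377607 = 0.8943c.
That velocity, transformed to the rest frame of observer O: (0.8943+0.809)/(1+0.8943·0.809) = 1.7033/1.7234887 = 0.98829c.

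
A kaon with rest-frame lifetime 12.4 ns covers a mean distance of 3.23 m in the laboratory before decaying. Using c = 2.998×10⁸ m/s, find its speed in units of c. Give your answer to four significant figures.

Let x = d/(cτ) = 3.230 m / (2.998×10⁸ m/s × 1.240×10^-8 s) = 0.86886. Since d = βγcτ, x = βγ = β/√(1−β²).
Solving: β² = x²/(1+x²) = 0.754918/1.754918 = 0.430173, so β = 0.6559.

0.6559c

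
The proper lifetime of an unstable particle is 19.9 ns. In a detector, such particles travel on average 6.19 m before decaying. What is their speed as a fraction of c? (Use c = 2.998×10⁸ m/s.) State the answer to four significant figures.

0.7200c

Let x = d/(cτ) = 6.190 m / (2.998×10⁸ m/s × 1.990×10^-8 s) = 1.0375. Since d = βγcτ, x = βγ = β/√(1−β²).
Solving: β² = x²/(1+x²) = 1.07641/2.07641 = 0.5184, so β = 0.7200.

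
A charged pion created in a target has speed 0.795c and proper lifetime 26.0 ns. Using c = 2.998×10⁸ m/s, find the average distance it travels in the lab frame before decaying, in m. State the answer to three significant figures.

10.2 m

γ = 1/√(1 − β²) = 1/√(1 − 0.632025) = 1/√0.367975 = 1/0.606609 = 1.6485.
Lab-frame lifetime: Δt = γτ = 1.6485 × 26.0 ns = 42.861 ns.
Distance: d = vΔt = 0.795 × 2.998×10⁸ m/s × 4.2861×10^-8 s = 10.2 m.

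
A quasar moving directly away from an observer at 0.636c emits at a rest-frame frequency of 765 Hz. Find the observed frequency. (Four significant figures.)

Relativistic Doppler (source moving away): f_obs = f_src · √((1−β)/(1+β)).
With β = 0.636: factor = √(0.364/1.636) = 0.47169.
f_obs = 765 × 0.47169 = 360.8 Hz.

360.8 Hz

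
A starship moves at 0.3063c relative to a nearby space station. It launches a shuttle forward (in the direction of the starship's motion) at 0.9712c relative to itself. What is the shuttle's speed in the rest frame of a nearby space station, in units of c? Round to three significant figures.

In units of c, u = (u' + v)/(1 + u'v) with u' = 0.9712 and v = 0.3063.
Numerator: 0.9712 + 0.3063 = 1.2775. Denominator: 1 + (0.9712)(0.3063) = 1.29747856.
u = 1.2775/1.29747856 = 0.9846, so the speed is 0.985c.

0.985c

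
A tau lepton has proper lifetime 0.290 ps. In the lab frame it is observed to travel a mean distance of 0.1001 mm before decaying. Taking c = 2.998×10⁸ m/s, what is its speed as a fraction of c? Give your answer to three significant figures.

0.755c

d = βγcτ ⇒ βγ = d/(cτ) = 1.001×10^-4 m / (8.6942×10^-5 m) = 1.1513.
β = (βγ)/√(1+(βγ)²) = 1.1513/√2.32549 = 0.755.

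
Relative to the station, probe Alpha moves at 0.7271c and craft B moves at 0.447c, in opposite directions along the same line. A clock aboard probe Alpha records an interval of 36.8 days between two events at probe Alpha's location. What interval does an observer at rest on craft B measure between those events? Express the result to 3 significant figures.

79.4 days

Transform probe Alpha's velocity into craft B's frame: (0.7271 + 0.447)/(1 + 0.7271·0.447) = 1.1741/1.3250137, so the relative speed is 0.8861c.
At |u| = 0.8861c, γ = (1 − 0.785173)^(−1/2) = 2.1575.
The clock on probe Alpha records proper time, so craft B measures Δt = γΔτ = 2.1575 × 36.8 = 79.4 days.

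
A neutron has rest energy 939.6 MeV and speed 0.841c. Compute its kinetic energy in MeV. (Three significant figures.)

With β = 0.841, γ = 1/√(1 − 0.841²) = 1/√0.292719 = 1.84831.
Kinetic energy: K = (γ − 1)mc² = (1.84831 − 1) × 939.6 MeV = 0.84831 × 939.6 = 797 MeV.

797 MeV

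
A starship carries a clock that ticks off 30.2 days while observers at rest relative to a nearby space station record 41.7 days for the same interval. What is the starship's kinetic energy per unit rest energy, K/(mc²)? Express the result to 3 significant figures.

The time-dilation ratio gives γ = 41.7/30.2 = 1.38079.
Since K = (γ−1)mc², K/(mc²) = 1.38079 − 1 = 0.381.

0.381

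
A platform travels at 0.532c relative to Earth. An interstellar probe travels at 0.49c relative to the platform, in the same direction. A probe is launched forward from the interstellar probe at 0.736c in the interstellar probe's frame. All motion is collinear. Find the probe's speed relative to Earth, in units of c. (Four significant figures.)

First combine the probe and interstellar probe (S''→S'): u₁ = (0.736 + 0.49)/(1 + 0.736×0.49) = 1.226/1.36064 = 0.90105.
Then combine with the platform (S'→S): u = (0.90105 + 0.532)/(1 + 0.90105×0.532) = 1.43305/1.4793586 = 0.9687.

0.9687c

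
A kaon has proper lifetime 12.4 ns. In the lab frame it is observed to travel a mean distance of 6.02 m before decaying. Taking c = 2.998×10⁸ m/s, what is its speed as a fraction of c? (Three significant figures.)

0.851c

Let x = d/(cτ) = 6.020 m / (2.998×10⁸ m/s × 1.240×10^-8 s) = 1.6194. Since d = βγcτ, x = βγ = β/√(1−β²).
Solving: β² = x²/(1+x²) = 2.62246/3.62246 = 0.723945, so β = 0.851.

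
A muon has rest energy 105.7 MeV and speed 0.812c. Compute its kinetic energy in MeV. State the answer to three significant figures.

Lorentz factor: γ = (1 − 0.659344)^(−1/2) = 1.71333.
Kinetic energy: K = (γ − 1)mc² = (1.71333 − 1) × 105.7 MeV = 0.71333 × 105.7 = 75.4 MeV.

75.4 MeV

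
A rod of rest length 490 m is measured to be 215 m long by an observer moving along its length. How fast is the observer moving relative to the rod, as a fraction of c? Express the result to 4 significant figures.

Length contraction gives γ = L₀/L = 490/215 = 2.2791.
β = √(1 − 1/γ²) = √0.807481 = 0.8986.

0.8986c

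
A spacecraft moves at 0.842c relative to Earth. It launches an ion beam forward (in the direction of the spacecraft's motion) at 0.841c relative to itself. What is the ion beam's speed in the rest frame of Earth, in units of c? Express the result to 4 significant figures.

In units of c, u = (u' + v)/(1 + u'v) with u' = 0.841 and v = 0.842.
Numerator: 0.841 + 0.842 = 1.683. Denominator: 1 + (0.841)(0.842) = 1.708122.
u = 1.683/1.708122 = 0.98529, so the speed is 0.9853c.

0.9853c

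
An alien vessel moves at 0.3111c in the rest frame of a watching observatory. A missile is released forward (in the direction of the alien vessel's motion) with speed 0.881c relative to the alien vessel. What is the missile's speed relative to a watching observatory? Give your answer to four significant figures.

In units of c, u = (u' + v)/(1 + u'v) with u' = 0.881 and v = 0.3111.
Numerator: 0.881 + 0.3111 = 1.1921. Denominator: 1 + (0.881)(0.3111) = 1.2740791.
u = 1.1921/1.2740791 = 0.93566, so the speed is 0.9357c.

0.9357c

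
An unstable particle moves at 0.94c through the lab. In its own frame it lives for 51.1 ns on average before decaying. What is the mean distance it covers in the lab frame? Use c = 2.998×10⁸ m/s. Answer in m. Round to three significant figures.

42.2 m

With β = 0.94, γ = 1/√(1 − 0.94²) = 1/√0.1164 = 2.9311.
Lab-frame lifetime: Δt = γτ = 2.9311 × 51.1 ns = 149.78 ns.
Distance: d = vΔt = 0.94 × 2.998×10⁸ m/s × 1.4978×10^-7 s = 42.2 m.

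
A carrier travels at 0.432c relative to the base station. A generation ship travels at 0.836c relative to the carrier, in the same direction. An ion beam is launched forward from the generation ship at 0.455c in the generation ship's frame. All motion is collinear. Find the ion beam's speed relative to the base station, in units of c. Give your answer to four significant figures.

0.9738c

Compose velocities in two stages. Stage 1 (into S'): u₁ = (0.455+0.836)/(1+0.455×0.836) = 0.93525.
Stage 2 (into S): u = (0.93525+0.432)/(1+0.93525×0.432) = 0.97381, so the speed is 0.9738c.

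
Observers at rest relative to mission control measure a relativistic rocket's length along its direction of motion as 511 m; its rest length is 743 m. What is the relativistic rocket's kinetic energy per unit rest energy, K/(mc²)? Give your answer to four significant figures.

0.4540

γ = L₀/L = 743/511 = 1.45401.
K/(mc²) = γ − 1 = 1.45401 − 1 = 0.4540.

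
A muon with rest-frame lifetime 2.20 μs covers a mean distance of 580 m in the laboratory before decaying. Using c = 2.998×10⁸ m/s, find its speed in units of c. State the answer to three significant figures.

Let x = d/(cτ) = 580.0 m / (2.998×10⁸ m/s × 2.200×10^-6 s) = 0.87937. Since d = βγcτ, x = βγ = β/√(1−β²).
Solving: β² = x²/(1+x²) = 0.773292/1.773292 = 0.436077, so β = 0.660.

0.660c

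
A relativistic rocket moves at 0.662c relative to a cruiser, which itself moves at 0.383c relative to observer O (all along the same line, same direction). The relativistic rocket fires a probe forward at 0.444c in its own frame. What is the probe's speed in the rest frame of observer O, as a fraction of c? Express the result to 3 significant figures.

Apply u = (u'+v)/(1+u'v) twice. Probe in the cruiser frame: (0.444+0.662)/(1+0.444·0.662) = 1.106/1.293928 = 0.85476c.
That velocity, transformed to the rest frame of observer O: (0.85476+0.383)/(1+0.85476·0.383) = 1.23776/1.32737308 = 0.93249c.

0.932c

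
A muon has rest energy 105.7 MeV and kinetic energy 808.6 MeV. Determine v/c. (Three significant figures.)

γ = 1 + K/(mc²) = 1 + 808.6/105.7 = 8.65.
β = √(1 − 1/γ²) = √(1 − 0.013365) = √0.986635 = 0.993.

0.993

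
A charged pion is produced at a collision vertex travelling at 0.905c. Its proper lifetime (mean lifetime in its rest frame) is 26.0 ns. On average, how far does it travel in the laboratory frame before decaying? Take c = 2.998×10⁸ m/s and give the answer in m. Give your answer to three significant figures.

β² = 0.819025, so γ = 1/√0.180975 = 2.3507.
Lab-frame lifetime: Δt = γτ = 2.3507 × 26.0 ns = 61.118 ns.
Distance: d = vΔt = 0.905 × 2.998×10⁸ m/s × 6.1118×10^-8 s = 16.6 m.

16.6 m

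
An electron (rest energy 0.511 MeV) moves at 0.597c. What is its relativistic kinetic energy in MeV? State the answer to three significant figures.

With β = 0.597, γ = 1/√(1 − 0.597²) = 1/√0.643591 = 1.24651.
Kinetic energy: K = (γ − 1)mc² = (1.24651 − 1) × 0.511 MeV = 0.24651 × 0.511 = 0.126 MeV.

0.126 MeV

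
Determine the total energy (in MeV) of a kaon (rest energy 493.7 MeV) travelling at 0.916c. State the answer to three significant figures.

γ = 1/√(1 − β²) = 1/√(1 − 0.839056) = 1/√0.160944 = 1/0.401178 = 2.4927.
Total energy: E = γmc² = 2.4927 × 493.7 MeV = 1230 MeV.

1230 MeV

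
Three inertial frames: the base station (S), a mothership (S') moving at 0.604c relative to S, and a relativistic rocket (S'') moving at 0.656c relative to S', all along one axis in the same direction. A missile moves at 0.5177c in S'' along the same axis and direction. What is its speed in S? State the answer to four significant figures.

Compose velocities in two stages. Stage 1 (into S'): u₁ = (0.5177+0.656)/(1+0.5177×0.656) = 0.87615.
Stage 2 (into S): u = (0.87615+0.604)/(1+0.87615×0.604) = 0.96793, so the speed is 0.9679c.

0.9679c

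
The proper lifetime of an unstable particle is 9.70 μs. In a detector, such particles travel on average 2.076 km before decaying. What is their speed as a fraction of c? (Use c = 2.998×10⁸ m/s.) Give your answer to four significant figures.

0.5810c

d = βγcτ ⇒ βγ = d/(cτ) = 2076 m / (2908.06 m) = 0.71388.
β = (βγ)/√(1+(βγ)²) = 0.71388/√1.509625 = 0.5810.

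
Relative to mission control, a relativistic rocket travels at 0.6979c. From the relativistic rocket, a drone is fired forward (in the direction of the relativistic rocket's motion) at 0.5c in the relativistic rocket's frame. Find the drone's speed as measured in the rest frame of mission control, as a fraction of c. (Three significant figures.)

Relativistic velocity addition: u = (u' + v)/(1 + u'v/c²), with u' = 0.5c and v = 0.6979c.
Numerator: 0.5 + 0.6979 = 1.1979. Denominator: 1 + (0.5)(0.6979) = 1.34895.
u = 1.1979/1.34895 = 0.88802, so the speed is 0.888c.

0.888c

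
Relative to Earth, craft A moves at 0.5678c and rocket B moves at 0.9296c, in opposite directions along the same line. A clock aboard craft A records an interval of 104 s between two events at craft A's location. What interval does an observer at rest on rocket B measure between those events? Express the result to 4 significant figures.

Transform craft A's velocity into rocket B's frame: (0.5678 + 0.9296)/(1 + 0.5678·0.9296) = 1.4974/1.52782688, so the relative speed is 0.98008c.
γ for this relative speed: γ = 1/√(1 − 0.960557) = 5.0352.
The clock on craft A records proper time, so rocket B measures Δt = γΔτ = 5.0352 × 104 = 523.7 s.

523.7 s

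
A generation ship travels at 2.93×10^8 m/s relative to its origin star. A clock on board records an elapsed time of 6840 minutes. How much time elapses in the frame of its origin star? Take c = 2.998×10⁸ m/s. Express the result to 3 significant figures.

32300 minutes

β = v/c = (2.93×10^8 m/s)/(2.998×10⁸ m/s) = 0.977318.
γ = 1/√(1 − β²) = 1/√(1 − 0.9551505) = 1/√0.04484953 = 1/0.211777 = 4.7219.
Time dilation: Δt = γ·Δτ = 4.7219 × 6840 = 32300 minutes.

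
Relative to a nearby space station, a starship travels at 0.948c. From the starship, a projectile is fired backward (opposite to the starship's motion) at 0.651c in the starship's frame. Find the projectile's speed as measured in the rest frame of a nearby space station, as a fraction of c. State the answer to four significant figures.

In units of c, u = (u' + v)/(1 + u'v) with u' = −0.651 and v = 0.948.
Numerator: −0.651 + 0.948 = 0.297. Denominator: 1 + (−0.651)(0.948) = 0.382852.
u = 0.297/0.382852 = 0.77576, so the speed is 0.7758c.

0.7758c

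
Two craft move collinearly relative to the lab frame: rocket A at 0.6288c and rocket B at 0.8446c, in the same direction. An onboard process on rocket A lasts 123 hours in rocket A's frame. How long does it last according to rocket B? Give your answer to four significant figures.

Transform rocket A's velocity into rocket B's frame: (0.6288 − 0.8446)/(1 − 0.6288·0.8446) = −0.2158/0.46891552, so the relative speed is 0.46021c.
γ for this relative speed: γ = 1/√(1 − 0.211793) = 1.1264.
Rocket A's interval is proper; time dilation gives Δt_B = γΔτ = 1.1264 × 123 hours = 138.5 hours.

138.5 hours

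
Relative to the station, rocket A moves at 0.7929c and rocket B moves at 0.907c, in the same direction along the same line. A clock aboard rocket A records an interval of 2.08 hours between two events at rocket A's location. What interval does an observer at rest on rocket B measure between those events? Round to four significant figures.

2.276 hours

Transform rocket A's velocity into rocket B's frame: (0.7929 − 0.907)/(1 − 0.7929·0.907) = −0.1141/0.2808397, so the relative speed is 0.40628c.
γ for this relative speed: γ = 1/√(1 − 0.165063) = 1.0944.
Rocket A's interval is proper; time dilation gives Δt_B = γΔτ = 1.0944 × 2.08 hours = 2.276 hours.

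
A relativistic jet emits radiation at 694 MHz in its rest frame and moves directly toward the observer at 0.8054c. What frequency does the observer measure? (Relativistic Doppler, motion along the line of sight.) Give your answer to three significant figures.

2110 MHz

Relativistic Doppler (source moving toward): f_obs = f_src · √((1+β)/(1−β)).
With β = 0.8054: factor = √(1.8054/0.1946) = 3.0459.
f_obs = 694 × 3.0459 = 2110 MHz.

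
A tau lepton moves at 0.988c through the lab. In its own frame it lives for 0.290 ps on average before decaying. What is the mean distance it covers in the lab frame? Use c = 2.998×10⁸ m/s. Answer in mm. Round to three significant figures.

0.556 mm

β² = 0.976144, so γ = 1/√0.023856 = 6.4744.
Lab-frame lifetime: Δt = γτ = 6.4744 × 0.290 ps = 1.8776 ps.
Distance: d = vΔt = 0.988 × 2.998×10⁸ m/s × 1.8776×10^-12 s = 5.56×10^-4 m = 0.556 mm.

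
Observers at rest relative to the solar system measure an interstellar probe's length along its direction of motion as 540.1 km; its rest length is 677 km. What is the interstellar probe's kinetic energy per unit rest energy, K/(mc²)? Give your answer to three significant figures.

γ = L₀/L = 677/540.1 = 1.25347.
K/(mc²) = γ − 1 = 1.25347 − 1 = 0.253.

0.253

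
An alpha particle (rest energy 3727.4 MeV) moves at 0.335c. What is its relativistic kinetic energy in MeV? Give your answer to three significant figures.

229 MeV

Lorentz factor: γ = (1 − 0.112225)^(−1/2) = 1.061325.
Kinetic energy: K = (γ − 1)mc² = (1.061325 − 1) × 3727.4 MeV = 0.061325 × 3727.4 = 229 MeV.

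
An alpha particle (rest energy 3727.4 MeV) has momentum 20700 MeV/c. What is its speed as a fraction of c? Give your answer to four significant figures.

0.9842c

pc/(mc²) = 20700/3727.4 = 5.5535 = βγ = β/√(1−β²).
So β² = x²/(1 + x²) with x = 5.5535: x² = 30.8414, β² = 30.8414/31.8414 = 0.968594, β = 0.9842.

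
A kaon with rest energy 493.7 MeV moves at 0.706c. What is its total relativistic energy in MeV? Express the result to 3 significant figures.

With β = 0.706, γ = 1/√(1 − 0.706²) = 1/√0.501564 = 1.412.
Total energy: E = γmc² = 1.412 × 493.7 MeV = 697 MeV.

697 MeV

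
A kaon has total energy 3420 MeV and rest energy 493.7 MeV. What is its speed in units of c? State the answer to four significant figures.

0.9895c

γ = E/(mc²) = 3420/493.7 = 6.9273.
β = √(1 − 1/γ²) = √(1 − 0.0208388) = √0.9791612 = 0.9895.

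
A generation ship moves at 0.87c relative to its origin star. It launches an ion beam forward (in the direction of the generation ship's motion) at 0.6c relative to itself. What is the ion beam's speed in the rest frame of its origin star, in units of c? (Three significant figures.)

0.966c

In units of c, u = (u' + v)/(1 + u'v) with u' = 0.6 and v = 0.87.
Numerator: 0.6 + 0.87 = 1.47. Denominator: 1 + (0.6)(0.87) = 1.522.
u = 1.47/1.522 = 0.96583, so the speed is 0.966c.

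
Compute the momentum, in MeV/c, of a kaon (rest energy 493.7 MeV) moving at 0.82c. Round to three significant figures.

707 MeV/c

With β = 0.82, γ = 1/√(1 − 0.82²) = 1/√0.3276 = 1.7471.
Momentum: p = γβ·mc = 1.7471 × 0.82 × 493.7 MeV/c = 707 MeV/c.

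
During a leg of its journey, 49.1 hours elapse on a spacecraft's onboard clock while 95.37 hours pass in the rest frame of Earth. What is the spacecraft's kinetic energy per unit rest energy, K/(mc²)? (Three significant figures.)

0.942

The time-dilation ratio gives γ = 95.37/49.1 = 1.94236.
Since K = (γ−1)mc², K/(mc²) = 1.94236 − 1 = 0.942.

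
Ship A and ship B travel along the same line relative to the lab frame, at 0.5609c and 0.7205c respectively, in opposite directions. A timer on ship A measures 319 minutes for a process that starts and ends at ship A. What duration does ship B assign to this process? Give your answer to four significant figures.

780.2 minutes

The velocity of ship A relative to ship B is (0.5609 + 0.7205)c / (1 + 0.5609×0.7205) = 0.91259c; relative speed 0.91259c.
γ for this relative speed: γ = 1/√(1 − 0.832821) = 2.4457.
The clock on ship A records proper time, so ship B measures Δt = γΔτ = 2.4457 × 319 = 780.2 minutes.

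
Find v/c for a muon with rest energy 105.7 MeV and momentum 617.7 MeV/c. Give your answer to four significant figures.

pc/(mc²) = 617.7/105.7 = 5.8439 = βγ = β/√(1−β²).
So β² = x²/(1 + x²) with x = 5.8439: x² = 34.1512, β² = 34.1512/35.1512 = 0.971551, β = 0.9857.

0.9857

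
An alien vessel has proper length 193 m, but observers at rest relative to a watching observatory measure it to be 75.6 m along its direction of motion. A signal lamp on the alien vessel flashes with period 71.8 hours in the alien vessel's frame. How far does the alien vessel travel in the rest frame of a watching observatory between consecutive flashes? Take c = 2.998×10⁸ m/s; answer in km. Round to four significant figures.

From L = L₀/γ: γ = 193/75.6 = 2.55291.
β = √(1 − 1/γ²) = 0.92009. Lab-frame period = γτ = 2.55291×71.8 hours = 183.3 hours. Distance = βc × γτ = 0.92009 × 2.998×10⁸ m/s × 659880 s = 1.8202×10^14 m = 1.820×10^11 km.

1.820×10^11 km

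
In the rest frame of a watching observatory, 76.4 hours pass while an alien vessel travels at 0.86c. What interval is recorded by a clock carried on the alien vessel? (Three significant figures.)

39.0 hours

γ = 1/√(1 − β²) = 1/√(1 − 0.7396) = 1/√0.2604 = 1/0.510294 = 1.9597.
The moving clock records proper time: Δτ = Δt/γ = 76.4/1.9597 = 39.0 hours.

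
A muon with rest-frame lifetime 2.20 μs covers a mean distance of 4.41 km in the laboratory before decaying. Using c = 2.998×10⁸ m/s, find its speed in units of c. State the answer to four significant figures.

0.9890c

Let x = d/(cτ) = 4410 m / (2.998×10⁸ m/s × 2.200×10^-6 s) = 6.6863. Since d = βγcτ, x = βγ = β/√(1−β²).
Solving: β² = x²/(1+x²) = 44.7066/45.7066 = 0.978121, so β = 0.9890.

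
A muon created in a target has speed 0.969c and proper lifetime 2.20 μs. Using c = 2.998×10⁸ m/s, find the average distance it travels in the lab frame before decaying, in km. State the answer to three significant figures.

2.59 km

β² = 0.938961, so γ = 1/√0.061039 = 4.0476.
Lab-frame lifetime: Δt = γτ = 4.0476 × 2.20 μs = 8.9047 μs.
Distance: d = vΔt = 0.969 × 2.998×10⁸ m/s × 8.9047×10^-6 s = 2590 m = 2.59 km.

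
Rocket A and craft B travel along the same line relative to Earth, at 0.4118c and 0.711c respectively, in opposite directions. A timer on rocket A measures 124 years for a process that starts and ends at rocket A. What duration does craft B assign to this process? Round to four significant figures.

250.2 years

The velocity of rocket A relative to craft B is (0.4118 + 0.711)c / (1 + 0.4118×0.711) = 0.86851c; relative speed 0.86851c.
At |u| = 0.86851c, γ = (1 − 0.75431)^(−1/2) = 2.0175.
The clock on rocket A records proper time, so craft B measures Δt = γΔτ = 2.0175 × 124 = 250.2 years.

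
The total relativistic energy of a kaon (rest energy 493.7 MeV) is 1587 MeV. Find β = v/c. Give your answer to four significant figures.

Total energy E = γmc² gives γ = 1587/493.7 = 3.2145.
Hence β = √(1 − 1/γ²) = √(1 − 0.0967772) = √0.9032228 = 0.9504.

0.9504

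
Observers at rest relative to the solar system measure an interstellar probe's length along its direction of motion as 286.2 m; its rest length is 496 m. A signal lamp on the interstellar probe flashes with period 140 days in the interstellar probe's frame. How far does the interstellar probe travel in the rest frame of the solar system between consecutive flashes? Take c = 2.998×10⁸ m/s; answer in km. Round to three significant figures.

5.13×10^12 km

γ = L₀/L = 496/286.2 = 1.73305.
β = √(1 − 1/γ²) = 0.81673. Lab-frame period = γτ = 1.73305×140 days = 242.63 days. Distance = βc × γτ = 0.81673 × 2.998×10⁸ m/s × 20963232 s = 5.1330×10^15 m = 5.13×10^12 km.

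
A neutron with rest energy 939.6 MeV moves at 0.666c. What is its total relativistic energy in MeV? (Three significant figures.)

γ = 1/√(1 − β²) = 1/√(1 − 0.443556) = 1/√0.556444 = 1/0.745952 = 1.3406.
Total energy: E = γmc² = 1.3406 × 939.6 MeV = 1260 MeV.

1260 MeV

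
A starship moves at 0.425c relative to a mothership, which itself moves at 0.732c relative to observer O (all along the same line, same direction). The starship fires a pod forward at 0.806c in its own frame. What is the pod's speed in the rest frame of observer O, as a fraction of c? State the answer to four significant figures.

Compose velocities in two stages. Stage 1 (into S'): u₁ = (0.806+0.425)/(1+0.806×0.425) = 0.91691.
Stage 2 (into S): u = (0.91691+0.732)/(1+0.91691×0.732) = 0.98668, so the speed is 0.9867c.

0.9867c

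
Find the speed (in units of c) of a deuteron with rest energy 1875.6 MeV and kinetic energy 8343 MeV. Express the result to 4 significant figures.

γ = 1 + K/(mc²) = 1 + 8343/1875.6 = 5.4482.
β = √(1 − 1/γ²) = √(1 − 0.0336894) = √0.9663106 = 0.9830.

0.9830c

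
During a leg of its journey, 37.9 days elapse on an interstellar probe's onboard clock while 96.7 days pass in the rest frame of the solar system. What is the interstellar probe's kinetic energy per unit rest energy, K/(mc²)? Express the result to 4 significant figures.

1.551

γ = Δt/Δτ = 96.7/37.9 = 2.55145.
Since K = (γ−1)mc², K/(mc²) = 2.55145 − 1 = 1.551.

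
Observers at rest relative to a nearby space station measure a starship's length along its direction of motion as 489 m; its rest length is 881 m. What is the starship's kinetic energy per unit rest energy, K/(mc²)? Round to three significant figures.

γ = L₀/L = 881/489 = 1.80164.
K/(mc²) = γ − 1 = 1.80164 − 1 = 0.802.

0.802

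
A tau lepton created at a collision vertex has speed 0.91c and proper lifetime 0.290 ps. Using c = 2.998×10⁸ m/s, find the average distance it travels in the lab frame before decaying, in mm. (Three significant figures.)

With β = 0.91, γ = 1/√(1 − 0.91²) = 1/√0.1719 = 2.4119.
Lab-frame lifetime: Δt = γτ = 2.4119 × 0.290 ps = 0.69945 ps.
Distance: d = vΔt = 0.91 × 2.998×10⁸ m/s × 6.9945×10^-13 s = 1.91×10^-4 m = 0.191 mm.

0.191 mm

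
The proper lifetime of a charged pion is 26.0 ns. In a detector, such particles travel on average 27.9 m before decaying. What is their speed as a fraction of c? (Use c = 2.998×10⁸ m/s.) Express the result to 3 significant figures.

Let x = d/(cτ) = 27.90 m / (2.998×10⁸ m/s × 2.600×10^-8 s) = 3.5793. Since d = βγcτ, x = βγ = β/√(1−β²).
Solving: β² = x²/(1+x²) = 12.8114/13.8114 = 0.927596, so β = 0.963.

0.963c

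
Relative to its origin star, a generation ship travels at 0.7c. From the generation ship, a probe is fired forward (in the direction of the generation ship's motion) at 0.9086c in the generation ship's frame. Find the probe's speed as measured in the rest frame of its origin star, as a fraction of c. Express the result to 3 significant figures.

0.983c

In units of c, u = (u' + v)/(1 + u'v) with u' = 0.9086 and v = 0.7.
Numerator: 0.9086 + 0.7 = 1.6086. Denominator: 1 + (0.9086)(0.7) = 1.63602.
u = 1.6086/1.63602 = 0.98324, so the speed is 0.983c.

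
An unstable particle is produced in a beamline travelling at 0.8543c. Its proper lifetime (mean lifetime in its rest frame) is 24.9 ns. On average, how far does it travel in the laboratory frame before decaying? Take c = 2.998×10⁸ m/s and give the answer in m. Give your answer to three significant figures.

With β = 0.8543, γ = 1/√(1 − 0.8543²) = 1/√0.27017151 = 1.9239.
Lab-frame lifetime: Δt = γτ = 1.9239 × 24.9 ns = 47.905 ns.
Distance: d = vΔt = 0.8543 × 2.998×10⁸ m/s × 4.7905×10^-8 s = 12.3 m.

12.3 m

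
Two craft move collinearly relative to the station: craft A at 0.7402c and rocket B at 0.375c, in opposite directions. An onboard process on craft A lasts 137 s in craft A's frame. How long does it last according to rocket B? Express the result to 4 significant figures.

The velocity of craft A relative to rocket B is (0.7402 + 0.375)c / (1 + 0.7402×0.375) = 0.8729c; relative speed 0.8729c.
γ for this relative speed: γ = 1/√(1 − 0.761954) = 2.0496.
Craft A's interval is proper; time dilation gives Δt_B = γΔτ = 2.0496 × 137 s = 280.8 s.

280.8 s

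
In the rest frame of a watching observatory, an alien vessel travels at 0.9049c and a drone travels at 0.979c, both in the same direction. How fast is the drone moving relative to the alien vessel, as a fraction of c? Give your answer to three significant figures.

Transform to the alien vessel's frame: u' = (u − v)/(1 − uv/c²).
u' = (0.979 − 0.9049)/(1 − 0.979×0.9049) = 0.0741/0.1141029 = 0.64941.
Speed in the alien vessel's frame: 0.649c (in the same direction).

0.649c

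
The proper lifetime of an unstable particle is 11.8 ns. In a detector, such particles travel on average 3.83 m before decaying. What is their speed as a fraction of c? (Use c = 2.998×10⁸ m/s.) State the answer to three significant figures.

d = βγcτ ⇒ βγ = d/(cτ) = 3.830 m / (3.53764 m) = 1.0826.
β = (βγ)/√(1+(βγ)²) = 1.0826/√2.17202 = 0.735.

0.735c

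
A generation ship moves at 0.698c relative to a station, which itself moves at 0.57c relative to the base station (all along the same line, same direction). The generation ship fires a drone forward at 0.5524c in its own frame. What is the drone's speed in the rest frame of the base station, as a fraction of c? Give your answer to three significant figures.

First combine the drone and generation ship (S''→S'): u₁ = (0.5524 + 0.698)/(1 + 0.5524×0.698) = 1.2504/1.3855752 = 0.90244.
Then combine with the station (S'→S): u = (0.90244 + 0.57)/(1 + 0.90244×0.57) = 1.47244/1.5143908 = 0.9723.

0.972c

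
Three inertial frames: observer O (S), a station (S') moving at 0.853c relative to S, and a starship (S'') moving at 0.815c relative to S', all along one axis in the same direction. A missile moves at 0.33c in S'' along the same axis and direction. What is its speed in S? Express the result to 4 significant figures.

0.9919c

First combine the missile and starship (S''→S'): u₁ = (0.33 + 0.815)/(1 + 0.33×0.815) = 1.145/1.26895 = 0.90232.
Then combine with the station (S'→S): u = (0.90232 + 0.853)/(1 + 0.90232×0.853) = 1.75532/1.76967896 = 0.99189.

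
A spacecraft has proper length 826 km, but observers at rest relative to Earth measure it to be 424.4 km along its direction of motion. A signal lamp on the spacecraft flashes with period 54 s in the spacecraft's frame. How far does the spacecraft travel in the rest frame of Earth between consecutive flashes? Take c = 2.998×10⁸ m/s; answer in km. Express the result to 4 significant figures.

2.703×10^7 km

From L = L₀/γ: γ = 826/424.4 = 1.94628.
β = √(1 − 1/γ²) = 0.85791. Lab-frame period = γτ = 1.94628×54 s = 105.1 s. Distance = βc × γτ = 0.85791 × 2.998×10⁸ m/s × 105.1 s = 2.7032×10^10 m = 2.703×10^7 km.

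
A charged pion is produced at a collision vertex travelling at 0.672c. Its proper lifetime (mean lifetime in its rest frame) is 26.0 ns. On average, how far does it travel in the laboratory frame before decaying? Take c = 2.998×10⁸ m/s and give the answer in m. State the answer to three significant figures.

γ = 1/√(1 − β²) = 1/√(1 − 0.451584) = 1/√0.548416 = 1/0.740551 = 1.3503.
Lab-frame lifetime: Δt = γτ = 1.3503 × 26.0 ns = 35.108 ns.
Distance: d = vΔt = 0.672 × 2.998×10⁸ m/s × 3.5108×10^-8 s = 7.07 m.

7.07 m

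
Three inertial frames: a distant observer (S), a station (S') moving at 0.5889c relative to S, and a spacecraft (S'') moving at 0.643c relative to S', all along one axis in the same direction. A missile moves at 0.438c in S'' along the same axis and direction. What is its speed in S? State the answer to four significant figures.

Compose velocities in two stages. Stage 1 (into S'): u₁ = (0.438+0.643)/(1+0.438×0.643) = 0.84345.
Stage 2 (into S): u = (0.84345+0.5889)/(1+0.84345×0.5889) = 0.957, so the speed is 0.9570c.

0.9570c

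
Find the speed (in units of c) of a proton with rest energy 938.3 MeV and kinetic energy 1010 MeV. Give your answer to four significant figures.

0.8764c

γ = 1 + K/(mc²) = 1 + 1010/938.3 = 2.0764.
β = √(1 − 1/γ²) = √(1 − 0.231941) = √0.768059 = 0.8764.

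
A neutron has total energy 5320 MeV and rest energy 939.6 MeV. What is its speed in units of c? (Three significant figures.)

Total energy E = γmc² gives γ = 5320/939.6 = 5.662.
Hence β = √(1 − 1/γ²) = √(1 − 0.0311932) = √0.9688068 = 0.984.

0.984c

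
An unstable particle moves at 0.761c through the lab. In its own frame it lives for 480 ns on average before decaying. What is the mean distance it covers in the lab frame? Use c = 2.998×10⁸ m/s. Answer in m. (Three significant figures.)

169 m

γ = 1/√(1 − β²) = 1/√(1 − 0.579121) = 1/√0.420879 = 1/0.648752 = 1.5414.
Lab-frame lifetime: Δt = γτ = 1.5414 × 480 ns = 739.87 ns.
Distance: d = vΔt = 0.761 × 2.998×10⁸ m/s × 7.3987×10^-7 s = 169 m.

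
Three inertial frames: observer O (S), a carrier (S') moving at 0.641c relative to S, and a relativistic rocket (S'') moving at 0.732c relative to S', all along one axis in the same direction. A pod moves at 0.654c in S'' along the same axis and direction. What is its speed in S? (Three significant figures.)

0.986c

First combine the pod and relativistic rocket (S''→S'): u₁ = (0.654 + 0.732)/(1 + 0.654×0.732) = 1.386/1.478728 = 0.93729.
Then combine with the carrier (S'→S): u = (0.93729 + 0.641)/(1 + 0.93729×0.641) = 1.57829/1.60080289 = 0.98594.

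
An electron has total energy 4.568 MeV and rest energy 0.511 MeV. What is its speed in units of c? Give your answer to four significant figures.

Total energy E = γmc² gives γ = 4.568/0.511 = 8.9393.
Hence β = √(1 − 1/γ²) = √(1 − 0.0125139) = √0.9874861 = 0.9937.

0.9937c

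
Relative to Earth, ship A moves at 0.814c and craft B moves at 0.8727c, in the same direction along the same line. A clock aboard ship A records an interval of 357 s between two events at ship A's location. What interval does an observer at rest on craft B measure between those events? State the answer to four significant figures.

364.6 s

The velocity of ship A relative to craft B is (0.814 − 0.8727)c / (1 − 0.814×0.8727) = −0.20268c; relative speed 0.20268c.
γ for this relative speed: γ = 1/√(1 − 0.0410792) = 1.0212.
The clock on ship A records proper time, so craft B measures Δt = γΔτ = 1.0212 × 357 = 364.6 s.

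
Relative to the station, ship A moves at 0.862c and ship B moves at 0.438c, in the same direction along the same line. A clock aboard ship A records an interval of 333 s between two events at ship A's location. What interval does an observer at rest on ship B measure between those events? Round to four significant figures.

Transform ship A's velocity into ship B's frame: (0.862 − 0.438)/(1 − 0.862·0.438) = 0.424/0.622444, so the relative speed is 0.68119c.
γ for this relative speed: γ = 1/√(1 − 0.46402) = 1.3659.
Ship A's interval is proper; time dilation gives Δt_B = γΔτ = 1.3659 × 333 s = 454.8 s.

454.8 s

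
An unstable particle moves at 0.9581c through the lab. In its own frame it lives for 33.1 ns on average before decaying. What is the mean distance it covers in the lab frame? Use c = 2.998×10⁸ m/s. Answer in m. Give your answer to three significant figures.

β² = 0.91795561, so γ = 1/√0.08204439 = 3.4912.
Lab-frame lifetime: Δt = γτ = 3.4912 × 33.1 ns = 115.56 ns.
Distance: d = vΔt = 0.9581 × 2.998×10⁸ m/s × 1.1556×10^-7 s = 33.2 m.

33.2 m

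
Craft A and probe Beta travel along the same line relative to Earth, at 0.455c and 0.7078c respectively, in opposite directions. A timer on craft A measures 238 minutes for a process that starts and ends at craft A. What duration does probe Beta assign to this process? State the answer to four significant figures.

500.2 minutes

Speed of craft A in probe Beta's frame: u = (v_A + v_B)/(1 + v_A v_B/c²) = (0.455 + 0.7078)/(1 + 0.455×0.7078) = 1.1628/1.322049 = 0.87954; |u| = 0.87954c.
γ for this relative speed: γ = 1/√(1 − 0.773591) = 2.1016.
The clock on craft A records proper time, so probe Beta measures Δt = γΔτ = 2.1016 × 238 = 500.2 minutes.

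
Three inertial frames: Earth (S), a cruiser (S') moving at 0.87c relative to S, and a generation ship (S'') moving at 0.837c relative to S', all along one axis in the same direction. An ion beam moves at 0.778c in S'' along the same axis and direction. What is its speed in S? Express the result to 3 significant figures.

0.998c

First combine the ion beam and generation ship (S''→S'): u₁ = (0.778 + 0.837)/(1 + 0.778×0.837) = 1.615/1.651186 = 0.97808.
Then combine with the cruiser (S'→S): u = (0.97808 + 0.87)/(1 + 0.97808×0.87) = 1.84808/1.8509296 = 0.99846.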